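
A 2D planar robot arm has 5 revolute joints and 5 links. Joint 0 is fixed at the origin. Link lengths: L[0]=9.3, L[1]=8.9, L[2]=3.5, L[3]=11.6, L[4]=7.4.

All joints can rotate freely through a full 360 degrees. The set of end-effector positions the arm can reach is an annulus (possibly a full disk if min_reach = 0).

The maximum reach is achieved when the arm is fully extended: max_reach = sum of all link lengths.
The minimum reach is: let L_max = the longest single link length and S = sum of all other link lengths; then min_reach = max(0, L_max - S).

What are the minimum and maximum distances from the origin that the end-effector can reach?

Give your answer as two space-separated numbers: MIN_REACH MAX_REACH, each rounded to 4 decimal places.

Answer: 0.0000 40.7000

Derivation:
Link lengths: [9.3, 8.9, 3.5, 11.6, 7.4]
max_reach = 9.3 + 8.9 + 3.5 + 11.6 + 7.4 = 40.7
L_max = max([9.3, 8.9, 3.5, 11.6, 7.4]) = 11.6
S (sum of others) = 40.7 - 11.6 = 29.1
min_reach = max(0, 11.6 - 29.1) = max(0, -17.5) = 0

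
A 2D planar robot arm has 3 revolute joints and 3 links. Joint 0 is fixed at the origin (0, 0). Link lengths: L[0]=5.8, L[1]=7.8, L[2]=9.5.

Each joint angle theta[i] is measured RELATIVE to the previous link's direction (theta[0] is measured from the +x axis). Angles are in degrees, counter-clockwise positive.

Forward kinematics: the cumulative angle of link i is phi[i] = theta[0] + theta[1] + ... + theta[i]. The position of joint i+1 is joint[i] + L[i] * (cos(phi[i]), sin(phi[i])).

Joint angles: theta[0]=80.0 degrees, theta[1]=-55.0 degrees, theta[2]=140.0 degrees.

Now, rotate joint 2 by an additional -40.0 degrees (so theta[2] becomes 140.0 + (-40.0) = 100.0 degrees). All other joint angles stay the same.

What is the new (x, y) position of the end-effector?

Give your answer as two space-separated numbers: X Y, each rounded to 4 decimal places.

joint[0] = (0.0000, 0.0000)  (base)
link 0: phi[0] = 80 = 80 deg
  cos(80 deg) = 0.1736, sin(80 deg) = 0.9848
  joint[1] = (0.0000, 0.0000) + 5.8 * (0.1736, 0.9848) = (0.0000 + 1.0072, 0.0000 + 5.7119) = (1.0072, 5.7119)
link 1: phi[1] = 80 + -55 = 25 deg
  cos(25 deg) = 0.9063, sin(25 deg) = 0.4226
  joint[2] = (1.0072, 5.7119) + 7.8 * (0.9063, 0.4226) = (1.0072 + 7.0692, 5.7119 + 3.2964) = (8.0764, 9.0083)
link 2: phi[2] = 80 + -55 + 100 = 125 deg
  cos(125 deg) = -0.5736, sin(125 deg) = 0.8192
  joint[3] = (8.0764, 9.0083) + 9.5 * (-0.5736, 0.8192) = (8.0764 + -5.4490, 9.0083 + 7.7819) = (2.6274, 16.7903)
End effector: (2.6274, 16.7903)

Answer: 2.6274 16.7903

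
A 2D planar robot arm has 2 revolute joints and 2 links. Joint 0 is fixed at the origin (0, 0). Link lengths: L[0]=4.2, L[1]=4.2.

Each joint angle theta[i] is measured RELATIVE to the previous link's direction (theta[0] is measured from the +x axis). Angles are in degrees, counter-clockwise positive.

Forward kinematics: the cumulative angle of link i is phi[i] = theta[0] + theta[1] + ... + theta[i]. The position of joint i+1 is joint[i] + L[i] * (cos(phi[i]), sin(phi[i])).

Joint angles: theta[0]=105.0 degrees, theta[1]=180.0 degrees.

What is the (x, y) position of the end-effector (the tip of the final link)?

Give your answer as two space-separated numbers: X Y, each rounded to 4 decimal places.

Answer: -0.0000 -0.0000

Derivation:
joint[0] = (0.0000, 0.0000)  (base)
link 0: phi[0] = 105 = 105 deg
  cos(105 deg) = -0.2588, sin(105 deg) = 0.9659
  joint[1] = (0.0000, 0.0000) + 4.2 * (-0.2588, 0.9659) = (0.0000 + -1.0870, 0.0000 + 4.0569) = (-1.0870, 4.0569)
link 1: phi[1] = 105 + 180 = 285 deg
  cos(285 deg) = 0.2588, sin(285 deg) = -0.9659
  joint[2] = (-1.0870, 4.0569) + 4.2 * (0.2588, -0.9659) = (-1.0870 + 1.0870, 4.0569 + -4.0569) = (-0.0000, -0.0000)
End effector: (-0.0000, -0.0000)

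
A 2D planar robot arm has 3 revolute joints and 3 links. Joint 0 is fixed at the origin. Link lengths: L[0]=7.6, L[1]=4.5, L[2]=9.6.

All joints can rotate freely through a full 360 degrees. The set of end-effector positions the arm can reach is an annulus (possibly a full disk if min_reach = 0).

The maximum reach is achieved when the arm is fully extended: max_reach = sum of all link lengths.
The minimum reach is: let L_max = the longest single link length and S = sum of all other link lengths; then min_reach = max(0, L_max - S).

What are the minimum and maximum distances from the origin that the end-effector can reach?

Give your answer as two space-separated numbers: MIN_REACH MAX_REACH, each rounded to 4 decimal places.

Answer: 0.0000 21.7000

Derivation:
Link lengths: [7.6, 4.5, 9.6]
max_reach = 7.6 + 4.5 + 9.6 = 21.7
L_max = max([7.6, 4.5, 9.6]) = 9.6
S (sum of others) = 21.7 - 9.6 = 12.1
min_reach = max(0, 9.6 - 12.1) = max(0, -2.5) = 0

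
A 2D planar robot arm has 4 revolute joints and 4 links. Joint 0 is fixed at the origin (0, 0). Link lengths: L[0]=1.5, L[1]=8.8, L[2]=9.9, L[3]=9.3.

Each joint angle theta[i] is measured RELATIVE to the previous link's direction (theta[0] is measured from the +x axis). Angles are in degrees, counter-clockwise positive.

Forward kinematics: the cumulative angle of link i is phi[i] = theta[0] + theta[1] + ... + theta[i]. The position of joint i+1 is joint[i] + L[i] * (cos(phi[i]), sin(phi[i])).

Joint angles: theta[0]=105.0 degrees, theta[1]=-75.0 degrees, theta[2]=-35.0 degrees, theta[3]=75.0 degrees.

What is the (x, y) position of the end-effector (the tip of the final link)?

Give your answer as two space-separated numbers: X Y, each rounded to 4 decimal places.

Answer: 20.2759 13.7252

Derivation:
joint[0] = (0.0000, 0.0000)  (base)
link 0: phi[0] = 105 = 105 deg
  cos(105 deg) = -0.2588, sin(105 deg) = 0.9659
  joint[1] = (0.0000, 0.0000) + 1.5 * (-0.2588, 0.9659) = (0.0000 + -0.3882, 0.0000 + 1.4489) = (-0.3882, 1.4489)
link 1: phi[1] = 105 + -75 = 30 deg
  cos(30 deg) = 0.8660, sin(30 deg) = 0.5000
  joint[2] = (-0.3882, 1.4489) + 8.8 * (0.8660, 0.5000) = (-0.3882 + 7.6210, 1.4489 + 4.4000) = (7.2328, 5.8489)
link 2: phi[2] = 105 + -75 + -35 = -5 deg
  cos(-5 deg) = 0.9962, sin(-5 deg) = -0.0872
  joint[3] = (7.2328, 5.8489) + 9.9 * (0.9962, -0.0872) = (7.2328 + 9.8623, 5.8489 + -0.8628) = (17.0951, 4.9860)
link 3: phi[3] = 105 + -75 + -35 + 75 = 70 deg
  cos(70 deg) = 0.3420, sin(70 deg) = 0.9397
  joint[4] = (17.0951, 4.9860) + 9.3 * (0.3420, 0.9397) = (17.0951 + 3.1808, 4.9860 + 8.7391) = (20.2759, 13.7252)
End effector: (20.2759, 13.7252)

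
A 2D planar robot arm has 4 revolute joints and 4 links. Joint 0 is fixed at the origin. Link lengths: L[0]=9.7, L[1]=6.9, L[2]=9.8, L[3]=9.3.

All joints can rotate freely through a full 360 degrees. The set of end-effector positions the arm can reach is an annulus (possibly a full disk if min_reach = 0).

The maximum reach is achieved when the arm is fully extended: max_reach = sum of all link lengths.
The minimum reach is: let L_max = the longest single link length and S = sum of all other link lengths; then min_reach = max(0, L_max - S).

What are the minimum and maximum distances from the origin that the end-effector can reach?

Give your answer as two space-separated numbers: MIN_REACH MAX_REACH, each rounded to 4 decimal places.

Answer: 0.0000 35.7000

Derivation:
Link lengths: [9.7, 6.9, 9.8, 9.3]
max_reach = 9.7 + 6.9 + 9.8 + 9.3 = 35.7
L_max = max([9.7, 6.9, 9.8, 9.3]) = 9.8
S (sum of others) = 35.7 - 9.8 = 25.9
min_reach = max(0, 9.8 - 25.9) = max(0, -16.1) = 0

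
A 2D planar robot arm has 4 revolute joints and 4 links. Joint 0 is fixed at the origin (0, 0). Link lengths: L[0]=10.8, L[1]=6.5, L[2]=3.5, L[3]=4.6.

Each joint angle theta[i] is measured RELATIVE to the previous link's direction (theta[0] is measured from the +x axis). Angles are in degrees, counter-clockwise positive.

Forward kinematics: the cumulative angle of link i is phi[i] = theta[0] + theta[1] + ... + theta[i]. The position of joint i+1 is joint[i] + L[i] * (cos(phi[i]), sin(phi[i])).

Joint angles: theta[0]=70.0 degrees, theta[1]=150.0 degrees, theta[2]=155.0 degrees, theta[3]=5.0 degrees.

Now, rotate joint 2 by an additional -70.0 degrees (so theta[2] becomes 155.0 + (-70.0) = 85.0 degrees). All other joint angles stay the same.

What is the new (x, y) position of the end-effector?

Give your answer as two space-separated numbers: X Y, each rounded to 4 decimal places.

joint[0] = (0.0000, 0.0000)  (base)
link 0: phi[0] = 70 = 70 deg
  cos(70 deg) = 0.3420, sin(70 deg) = 0.9397
  joint[1] = (0.0000, 0.0000) + 10.8 * (0.3420, 0.9397) = (0.0000 + 3.6938, 0.0000 + 10.1487) = (3.6938, 10.1487)
link 1: phi[1] = 70 + 150 = 220 deg
  cos(220 deg) = -0.7660, sin(220 deg) = -0.6428
  joint[2] = (3.6938, 10.1487) + 6.5 * (-0.7660, -0.6428) = (3.6938 + -4.9793, 10.1487 + -4.1781) = (-1.2855, 5.9706)
link 2: phi[2] = 70 + 150 + 85 = 305 deg
  cos(305 deg) = 0.5736, sin(305 deg) = -0.8192
  joint[3] = (-1.2855, 5.9706) + 3.5 * (0.5736, -0.8192) = (-1.2855 + 2.0075, 5.9706 + -2.8670) = (0.7220, 3.1035)
link 3: phi[3] = 70 + 150 + 85 + 5 = 310 deg
  cos(310 deg) = 0.6428, sin(310 deg) = -0.7660
  joint[4] = (0.7220, 3.1035) + 4.6 * (0.6428, -0.7660) = (0.7220 + 2.9568, 3.1035 + -3.5238) = (3.6789, -0.4203)
End effector: (3.6789, -0.4203)

Answer: 3.6789 -0.4203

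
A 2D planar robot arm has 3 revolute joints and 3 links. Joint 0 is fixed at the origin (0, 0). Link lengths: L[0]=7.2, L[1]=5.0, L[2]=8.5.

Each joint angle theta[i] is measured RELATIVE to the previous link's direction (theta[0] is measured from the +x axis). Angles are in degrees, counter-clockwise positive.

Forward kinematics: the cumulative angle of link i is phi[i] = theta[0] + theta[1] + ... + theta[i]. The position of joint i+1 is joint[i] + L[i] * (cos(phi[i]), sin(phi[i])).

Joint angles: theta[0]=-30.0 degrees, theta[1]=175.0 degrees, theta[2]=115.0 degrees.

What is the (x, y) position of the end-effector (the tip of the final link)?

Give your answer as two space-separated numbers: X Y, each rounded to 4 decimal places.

Answer: 0.6636 -9.1030

Derivation:
joint[0] = (0.0000, 0.0000)  (base)
link 0: phi[0] = -30 = -30 deg
  cos(-30 deg) = 0.8660, sin(-30 deg) = -0.5000
  joint[1] = (0.0000, 0.0000) + 7.2 * (0.8660, -0.5000) = (0.0000 + 6.2354, 0.0000 + -3.6000) = (6.2354, -3.6000)
link 1: phi[1] = -30 + 175 = 145 deg
  cos(145 deg) = -0.8192, sin(145 deg) = 0.5736
  joint[2] = (6.2354, -3.6000) + 5 * (-0.8192, 0.5736) = (6.2354 + -4.0958, -3.6000 + 2.8679) = (2.1396, -0.7321)
link 2: phi[2] = -30 + 175 + 115 = 260 deg
  cos(260 deg) = -0.1736, sin(260 deg) = -0.9848
  joint[3] = (2.1396, -0.7321) + 8.5 * (-0.1736, -0.9848) = (2.1396 + -1.4760, -0.7321 + -8.3709) = (0.6636, -9.1030)
End effector: (0.6636, -9.1030)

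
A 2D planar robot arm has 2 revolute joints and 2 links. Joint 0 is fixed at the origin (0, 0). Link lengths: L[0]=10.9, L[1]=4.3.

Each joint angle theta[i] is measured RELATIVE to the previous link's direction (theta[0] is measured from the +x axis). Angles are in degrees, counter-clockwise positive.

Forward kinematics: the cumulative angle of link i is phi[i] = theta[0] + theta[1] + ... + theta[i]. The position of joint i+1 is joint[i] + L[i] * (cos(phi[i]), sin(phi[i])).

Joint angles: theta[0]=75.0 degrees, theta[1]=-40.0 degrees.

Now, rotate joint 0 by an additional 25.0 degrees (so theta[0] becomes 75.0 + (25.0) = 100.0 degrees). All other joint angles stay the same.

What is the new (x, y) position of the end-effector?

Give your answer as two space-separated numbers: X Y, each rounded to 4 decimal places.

joint[0] = (0.0000, 0.0000)  (base)
link 0: phi[0] = 100 = 100 deg
  cos(100 deg) = -0.1736, sin(100 deg) = 0.9848
  joint[1] = (0.0000, 0.0000) + 10.9 * (-0.1736, 0.9848) = (0.0000 + -1.8928, 0.0000 + 10.7344) = (-1.8928, 10.7344)
link 1: phi[1] = 100 + -40 = 60 deg
  cos(60 deg) = 0.5000, sin(60 deg) = 0.8660
  joint[2] = (-1.8928, 10.7344) + 4.3 * (0.5000, 0.8660) = (-1.8928 + 2.1500, 10.7344 + 3.7239) = (0.2572, 14.4583)
End effector: (0.2572, 14.4583)

Answer: 0.2572 14.4583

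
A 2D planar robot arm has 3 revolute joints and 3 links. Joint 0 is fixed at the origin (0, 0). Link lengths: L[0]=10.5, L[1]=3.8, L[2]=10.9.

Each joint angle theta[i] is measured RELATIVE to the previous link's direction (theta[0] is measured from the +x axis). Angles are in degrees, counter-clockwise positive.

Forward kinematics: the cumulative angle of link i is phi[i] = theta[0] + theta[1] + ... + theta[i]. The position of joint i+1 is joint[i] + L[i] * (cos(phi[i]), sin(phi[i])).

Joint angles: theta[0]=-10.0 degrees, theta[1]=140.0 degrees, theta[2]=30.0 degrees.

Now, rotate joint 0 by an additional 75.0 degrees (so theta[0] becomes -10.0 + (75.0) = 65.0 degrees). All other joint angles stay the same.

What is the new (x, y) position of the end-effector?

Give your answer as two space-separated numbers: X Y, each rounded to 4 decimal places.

Answer: -5.2585 -1.0185

Derivation:
joint[0] = (0.0000, 0.0000)  (base)
link 0: phi[0] = 65 = 65 deg
  cos(65 deg) = 0.4226, sin(65 deg) = 0.9063
  joint[1] = (0.0000, 0.0000) + 10.5 * (0.4226, 0.9063) = (0.0000 + 4.4375, 0.0000 + 9.5162) = (4.4375, 9.5162)
link 1: phi[1] = 65 + 140 = 205 deg
  cos(205 deg) = -0.9063, sin(205 deg) = -0.4226
  joint[2] = (4.4375, 9.5162) + 3.8 * (-0.9063, -0.4226) = (4.4375 + -3.4440, 9.5162 + -1.6059) = (0.9935, 7.9103)
link 2: phi[2] = 65 + 140 + 30 = 235 deg
  cos(235 deg) = -0.5736, sin(235 deg) = -0.8192
  joint[3] = (0.9935, 7.9103) + 10.9 * (-0.5736, -0.8192) = (0.9935 + -6.2520, 7.9103 + -8.9288) = (-5.2585, -1.0185)
End effector: (-5.2585, -1.0185)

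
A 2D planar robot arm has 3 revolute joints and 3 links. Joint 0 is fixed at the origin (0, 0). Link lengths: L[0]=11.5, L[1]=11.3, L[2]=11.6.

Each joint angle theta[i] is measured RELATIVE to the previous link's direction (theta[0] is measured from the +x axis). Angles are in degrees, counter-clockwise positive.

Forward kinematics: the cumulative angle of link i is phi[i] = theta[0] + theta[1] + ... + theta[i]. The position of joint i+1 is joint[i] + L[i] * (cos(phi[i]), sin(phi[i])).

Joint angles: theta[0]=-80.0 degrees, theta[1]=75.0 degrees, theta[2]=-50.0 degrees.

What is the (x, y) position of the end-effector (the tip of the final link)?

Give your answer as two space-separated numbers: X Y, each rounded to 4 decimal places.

joint[0] = (0.0000, 0.0000)  (base)
link 0: phi[0] = -80 = -80 deg
  cos(-80 deg) = 0.1736, sin(-80 deg) = -0.9848
  joint[1] = (0.0000, 0.0000) + 11.5 * (0.1736, -0.9848) = (0.0000 + 1.9970, 0.0000 + -11.3253) = (1.9970, -11.3253)
link 1: phi[1] = -80 + 75 = -5 deg
  cos(-5 deg) = 0.9962, sin(-5 deg) = -0.0872
  joint[2] = (1.9970, -11.3253) + 11.3 * (0.9962, -0.0872) = (1.9970 + 11.2570, -11.3253 + -0.9849) = (13.2540, -12.3101)
link 2: phi[2] = -80 + 75 + -50 = -55 deg
  cos(-55 deg) = 0.5736, sin(-55 deg) = -0.8192
  joint[3] = (13.2540, -12.3101) + 11.6 * (0.5736, -0.8192) = (13.2540 + 6.6535, -12.3101 + -9.5022) = (19.9074, -21.8123)
End effector: (19.9074, -21.8123)

Answer: 19.9074 -21.8123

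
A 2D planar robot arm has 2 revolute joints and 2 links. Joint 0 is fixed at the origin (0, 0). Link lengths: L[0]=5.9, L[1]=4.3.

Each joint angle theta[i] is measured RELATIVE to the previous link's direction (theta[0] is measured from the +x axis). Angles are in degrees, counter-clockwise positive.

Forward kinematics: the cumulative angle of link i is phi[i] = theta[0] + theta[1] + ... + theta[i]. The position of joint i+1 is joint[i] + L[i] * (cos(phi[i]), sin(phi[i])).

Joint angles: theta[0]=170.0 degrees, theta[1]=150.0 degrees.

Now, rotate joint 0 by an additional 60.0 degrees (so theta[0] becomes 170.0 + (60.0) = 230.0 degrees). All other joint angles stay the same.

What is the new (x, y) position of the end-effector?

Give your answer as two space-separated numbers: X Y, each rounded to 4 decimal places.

Answer: 0.2482 -3.0490

Derivation:
joint[0] = (0.0000, 0.0000)  (base)
link 0: phi[0] = 230 = 230 deg
  cos(230 deg) = -0.6428, sin(230 deg) = -0.7660
  joint[1] = (0.0000, 0.0000) + 5.9 * (-0.6428, -0.7660) = (0.0000 + -3.7924, 0.0000 + -4.5197) = (-3.7924, -4.5197)
link 1: phi[1] = 230 + 150 = 380 deg
  cos(380 deg) = 0.9397, sin(380 deg) = 0.3420
  joint[2] = (-3.7924, -4.5197) + 4.3 * (0.9397, 0.3420) = (-3.7924 + 4.0407, -4.5197 + 1.4707) = (0.2482, -3.0490)
End effector: (0.2482, -3.0490)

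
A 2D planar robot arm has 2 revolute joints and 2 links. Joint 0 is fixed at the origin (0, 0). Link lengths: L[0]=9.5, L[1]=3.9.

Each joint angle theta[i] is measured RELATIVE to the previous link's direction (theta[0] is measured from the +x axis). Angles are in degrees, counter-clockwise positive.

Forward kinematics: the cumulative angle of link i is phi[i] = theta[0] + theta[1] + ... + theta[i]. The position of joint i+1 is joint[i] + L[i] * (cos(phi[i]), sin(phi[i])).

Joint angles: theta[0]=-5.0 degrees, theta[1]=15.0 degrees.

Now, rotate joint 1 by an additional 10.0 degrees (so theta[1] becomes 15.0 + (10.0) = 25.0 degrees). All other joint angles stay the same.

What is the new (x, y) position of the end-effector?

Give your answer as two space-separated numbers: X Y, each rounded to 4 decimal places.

joint[0] = (0.0000, 0.0000)  (base)
link 0: phi[0] = -5 = -5 deg
  cos(-5 deg) = 0.9962, sin(-5 deg) = -0.0872
  joint[1] = (0.0000, 0.0000) + 9.5 * (0.9962, -0.0872) = (0.0000 + 9.4638, 0.0000 + -0.8280) = (9.4638, -0.8280)
link 1: phi[1] = -5 + 25 = 20 deg
  cos(20 deg) = 0.9397, sin(20 deg) = 0.3420
  joint[2] = (9.4638, -0.8280) + 3.9 * (0.9397, 0.3420) = (9.4638 + 3.6648, -0.8280 + 1.3339) = (13.1287, 0.5059)
End effector: (13.1287, 0.5059)

Answer: 13.1287 0.5059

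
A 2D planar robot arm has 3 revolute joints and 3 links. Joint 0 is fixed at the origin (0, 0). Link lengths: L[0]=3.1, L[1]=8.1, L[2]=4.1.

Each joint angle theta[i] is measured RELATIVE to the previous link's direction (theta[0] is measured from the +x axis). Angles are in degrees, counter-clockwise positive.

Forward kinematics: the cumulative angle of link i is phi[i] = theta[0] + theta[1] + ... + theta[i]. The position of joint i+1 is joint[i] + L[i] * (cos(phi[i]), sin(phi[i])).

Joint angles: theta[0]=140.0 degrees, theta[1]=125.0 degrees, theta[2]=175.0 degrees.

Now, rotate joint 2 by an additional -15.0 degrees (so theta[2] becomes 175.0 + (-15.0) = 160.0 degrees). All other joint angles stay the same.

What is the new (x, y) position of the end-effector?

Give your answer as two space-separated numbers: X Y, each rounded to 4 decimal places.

joint[0] = (0.0000, 0.0000)  (base)
link 0: phi[0] = 140 = 140 deg
  cos(140 deg) = -0.7660, sin(140 deg) = 0.6428
  joint[1] = (0.0000, 0.0000) + 3.1 * (-0.7660, 0.6428) = (0.0000 + -2.3747, 0.0000 + 1.9926) = (-2.3747, 1.9926)
link 1: phi[1] = 140 + 125 = 265 deg
  cos(265 deg) = -0.0872, sin(265 deg) = -0.9962
  joint[2] = (-2.3747, 1.9926) + 8.1 * (-0.0872, -0.9962) = (-2.3747 + -0.7060, 1.9926 + -8.0692) = (-3.0807, -6.0765)
link 2: phi[2] = 140 + 125 + 160 = 425 deg
  cos(425 deg) = 0.4226, sin(425 deg) = 0.9063
  joint[3] = (-3.0807, -6.0765) + 4.1 * (0.4226, 0.9063) = (-3.0807 + 1.7327, -6.0765 + 3.7159) = (-1.3480, -2.3607)
End effector: (-1.3480, -2.3607)

Answer: -1.3480 -2.3607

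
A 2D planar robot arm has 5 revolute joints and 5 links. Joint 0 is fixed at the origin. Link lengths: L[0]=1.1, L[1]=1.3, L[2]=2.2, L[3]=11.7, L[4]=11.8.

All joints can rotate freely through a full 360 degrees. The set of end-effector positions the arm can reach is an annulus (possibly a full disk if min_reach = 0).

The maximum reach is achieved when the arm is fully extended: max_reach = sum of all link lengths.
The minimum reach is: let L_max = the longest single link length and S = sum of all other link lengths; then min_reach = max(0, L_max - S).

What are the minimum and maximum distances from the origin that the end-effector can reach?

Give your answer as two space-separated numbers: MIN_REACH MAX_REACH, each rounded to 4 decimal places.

Answer: 0.0000 28.1000

Derivation:
Link lengths: [1.1, 1.3, 2.2, 11.7, 11.8]
max_reach = 1.1 + 1.3 + 2.2 + 11.7 + 11.8 = 28.1
L_max = max([1.1, 1.3, 2.2, 11.7, 11.8]) = 11.8
S (sum of others) = 28.1 - 11.8 = 16.3
min_reach = max(0, 11.8 - 16.3) = max(0, -4.5) = 0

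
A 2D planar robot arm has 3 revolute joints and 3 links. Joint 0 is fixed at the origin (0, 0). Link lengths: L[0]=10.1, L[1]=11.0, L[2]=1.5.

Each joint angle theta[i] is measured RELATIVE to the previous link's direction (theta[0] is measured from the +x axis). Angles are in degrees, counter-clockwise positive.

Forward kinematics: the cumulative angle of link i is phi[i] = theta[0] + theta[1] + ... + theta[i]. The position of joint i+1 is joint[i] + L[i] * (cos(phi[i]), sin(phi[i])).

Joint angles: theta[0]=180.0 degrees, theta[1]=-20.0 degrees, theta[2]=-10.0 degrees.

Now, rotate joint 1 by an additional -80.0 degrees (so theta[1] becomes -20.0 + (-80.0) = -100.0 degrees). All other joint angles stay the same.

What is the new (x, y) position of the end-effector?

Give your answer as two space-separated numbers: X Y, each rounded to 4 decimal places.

joint[0] = (0.0000, 0.0000)  (base)
link 0: phi[0] = 180 = 180 deg
  cos(180 deg) = -1.0000, sin(180 deg) = 0.0000
  joint[1] = (0.0000, 0.0000) + 10.1 * (-1.0000, 0.0000) = (0.0000 + -10.1000, 0.0000 + 0.0000) = (-10.1000, 0.0000)
link 1: phi[1] = 180 + -100 = 80 deg
  cos(80 deg) = 0.1736, sin(80 deg) = 0.9848
  joint[2] = (-10.1000, 0.0000) + 11 * (0.1736, 0.9848) = (-10.1000 + 1.9101, 0.0000 + 10.8329) = (-8.1899, 10.8329)
link 2: phi[2] = 180 + -100 + -10 = 70 deg
  cos(70 deg) = 0.3420, sin(70 deg) = 0.9397
  joint[3] = (-8.1899, 10.8329) + 1.5 * (0.3420, 0.9397) = (-8.1899 + 0.5130, 10.8329 + 1.4095) = (-7.6768, 12.2424)
End effector: (-7.6768, 12.2424)

Answer: -7.6768 12.2424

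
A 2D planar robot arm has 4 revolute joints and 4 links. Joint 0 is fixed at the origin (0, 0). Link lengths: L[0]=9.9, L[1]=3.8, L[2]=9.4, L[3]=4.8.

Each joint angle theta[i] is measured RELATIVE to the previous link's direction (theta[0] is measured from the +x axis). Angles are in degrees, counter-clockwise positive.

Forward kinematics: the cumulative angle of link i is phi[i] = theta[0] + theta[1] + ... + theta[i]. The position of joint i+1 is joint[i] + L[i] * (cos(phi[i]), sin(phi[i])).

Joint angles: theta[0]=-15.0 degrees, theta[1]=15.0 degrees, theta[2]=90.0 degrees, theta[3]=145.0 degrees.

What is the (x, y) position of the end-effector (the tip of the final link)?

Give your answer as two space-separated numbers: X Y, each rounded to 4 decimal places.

joint[0] = (0.0000, 0.0000)  (base)
link 0: phi[0] = -15 = -15 deg
  cos(-15 deg) = 0.9659, sin(-15 deg) = -0.2588
  joint[1] = (0.0000, 0.0000) + 9.9 * (0.9659, -0.2588) = (0.0000 + 9.5627, 0.0000 + -2.5623) = (9.5627, -2.5623)
link 1: phi[1] = -15 + 15 = 0 deg
  cos(0 deg) = 1.0000, sin(0 deg) = 0.0000
  joint[2] = (9.5627, -2.5623) + 3.8 * (1.0000, 0.0000) = (9.5627 + 3.8000, -2.5623 + 0.0000) = (13.3627, -2.5623)
link 2: phi[2] = -15 + 15 + 90 = 90 deg
  cos(90 deg) = 0.0000, sin(90 deg) = 1.0000
  joint[3] = (13.3627, -2.5623) + 9.4 * (0.0000, 1.0000) = (13.3627 + 0.0000, -2.5623 + 9.4000) = (13.3627, 6.8377)
link 3: phi[3] = -15 + 15 + 90 + 145 = 235 deg
  cos(235 deg) = -0.5736, sin(235 deg) = -0.8192
  joint[4] = (13.3627, 6.8377) + 4.8 * (-0.5736, -0.8192) = (13.3627 + -2.7532, 6.8377 + -3.9319) = (10.6095, 2.9058)
End effector: (10.6095, 2.9058)

Answer: 10.6095 2.9058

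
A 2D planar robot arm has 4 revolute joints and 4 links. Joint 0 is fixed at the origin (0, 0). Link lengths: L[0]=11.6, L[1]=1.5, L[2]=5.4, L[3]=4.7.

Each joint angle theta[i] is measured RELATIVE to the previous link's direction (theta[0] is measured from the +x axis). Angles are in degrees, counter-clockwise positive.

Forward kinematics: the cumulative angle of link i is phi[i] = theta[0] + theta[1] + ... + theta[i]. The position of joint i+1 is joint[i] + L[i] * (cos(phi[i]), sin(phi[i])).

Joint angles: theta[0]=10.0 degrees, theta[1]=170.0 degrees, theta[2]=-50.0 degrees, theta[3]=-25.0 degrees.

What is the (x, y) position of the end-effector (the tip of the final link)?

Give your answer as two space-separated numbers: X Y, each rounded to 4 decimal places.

joint[0] = (0.0000, 0.0000)  (base)
link 0: phi[0] = 10 = 10 deg
  cos(10 deg) = 0.9848, sin(10 deg) = 0.1736
  joint[1] = (0.0000, 0.0000) + 11.6 * (0.9848, 0.1736) = (0.0000 + 11.4238, 0.0000 + 2.0143) = (11.4238, 2.0143)
link 1: phi[1] = 10 + 170 = 180 deg
  cos(180 deg) = -1.0000, sin(180 deg) = 0.0000
  joint[2] = (11.4238, 2.0143) + 1.5 * (-1.0000, 0.0000) = (11.4238 + -1.5000, 2.0143 + 0.0000) = (9.9238, 2.0143)
link 2: phi[2] = 10 + 170 + -50 = 130 deg
  cos(130 deg) = -0.6428, sin(130 deg) = 0.7660
  joint[3] = (9.9238, 2.0143) + 5.4 * (-0.6428, 0.7660) = (9.9238 + -3.4711, 2.0143 + 4.1366) = (6.4527, 6.1510)
link 3: phi[3] = 10 + 170 + -50 + -25 = 105 deg
  cos(105 deg) = -0.2588, sin(105 deg) = 0.9659
  joint[4] = (6.4527, 6.1510) + 4.7 * (-0.2588, 0.9659) = (6.4527 + -1.2164, 6.1510 + 4.5399) = (5.2363, 10.6908)
End effector: (5.2363, 10.6908)

Answer: 5.2363 10.6908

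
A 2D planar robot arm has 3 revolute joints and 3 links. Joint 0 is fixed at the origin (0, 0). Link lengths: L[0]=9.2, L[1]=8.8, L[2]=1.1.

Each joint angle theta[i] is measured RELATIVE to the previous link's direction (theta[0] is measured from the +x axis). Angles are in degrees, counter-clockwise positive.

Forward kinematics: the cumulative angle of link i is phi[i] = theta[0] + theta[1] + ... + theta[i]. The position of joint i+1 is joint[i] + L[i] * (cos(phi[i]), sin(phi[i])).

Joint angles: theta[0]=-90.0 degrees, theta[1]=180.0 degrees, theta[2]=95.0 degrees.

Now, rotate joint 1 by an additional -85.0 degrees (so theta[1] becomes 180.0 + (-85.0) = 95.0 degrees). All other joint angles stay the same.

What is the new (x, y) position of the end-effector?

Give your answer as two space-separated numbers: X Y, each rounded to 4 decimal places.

joint[0] = (0.0000, 0.0000)  (base)
link 0: phi[0] = -90 = -90 deg
  cos(-90 deg) = 0.0000, sin(-90 deg) = -1.0000
  joint[1] = (0.0000, 0.0000) + 9.2 * (0.0000, -1.0000) = (0.0000 + 0.0000, 0.0000 + -9.2000) = (0.0000, -9.2000)
link 1: phi[1] = -90 + 95 = 5 deg
  cos(5 deg) = 0.9962, sin(5 deg) = 0.0872
  joint[2] = (0.0000, -9.2000) + 8.8 * (0.9962, 0.0872) = (0.0000 + 8.7665, -9.2000 + 0.7670) = (8.7665, -8.4330)
link 2: phi[2] = -90 + 95 + 95 = 100 deg
  cos(100 deg) = -0.1736, sin(100 deg) = 0.9848
  joint[3] = (8.7665, -8.4330) + 1.1 * (-0.1736, 0.9848) = (8.7665 + -0.1910, -8.4330 + 1.0833) = (8.5755, -7.3497)
End effector: (8.5755, -7.3497)

Answer: 8.5755 -7.3497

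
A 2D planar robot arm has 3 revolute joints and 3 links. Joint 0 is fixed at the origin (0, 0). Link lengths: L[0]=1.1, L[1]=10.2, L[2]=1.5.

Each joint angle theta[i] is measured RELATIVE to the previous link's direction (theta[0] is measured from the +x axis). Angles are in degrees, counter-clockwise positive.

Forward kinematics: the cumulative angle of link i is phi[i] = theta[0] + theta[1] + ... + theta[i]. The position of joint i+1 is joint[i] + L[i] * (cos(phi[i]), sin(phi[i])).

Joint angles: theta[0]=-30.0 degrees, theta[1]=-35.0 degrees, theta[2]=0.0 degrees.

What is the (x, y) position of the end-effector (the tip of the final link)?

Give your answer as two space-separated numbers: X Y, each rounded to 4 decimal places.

Answer: 5.8973 -11.1538

Derivation:
joint[0] = (0.0000, 0.0000)  (base)
link 0: phi[0] = -30 = -30 deg
  cos(-30 deg) = 0.8660, sin(-30 deg) = -0.5000
  joint[1] = (0.0000, 0.0000) + 1.1 * (0.8660, -0.5000) = (0.0000 + 0.9526, 0.0000 + -0.5500) = (0.9526, -0.5500)
link 1: phi[1] = -30 + -35 = -65 deg
  cos(-65 deg) = 0.4226, sin(-65 deg) = -0.9063
  joint[2] = (0.9526, -0.5500) + 10.2 * (0.4226, -0.9063) = (0.9526 + 4.3107, -0.5500 + -9.2443) = (5.2633, -9.7943)
link 2: phi[2] = -30 + -35 + 0 = -65 deg
  cos(-65 deg) = 0.4226, sin(-65 deg) = -0.9063
  joint[3] = (5.2633, -9.7943) + 1.5 * (0.4226, -0.9063) = (5.2633 + 0.6339, -9.7943 + -1.3595) = (5.8973, -11.1538)
End effector: (5.8973, -11.1538)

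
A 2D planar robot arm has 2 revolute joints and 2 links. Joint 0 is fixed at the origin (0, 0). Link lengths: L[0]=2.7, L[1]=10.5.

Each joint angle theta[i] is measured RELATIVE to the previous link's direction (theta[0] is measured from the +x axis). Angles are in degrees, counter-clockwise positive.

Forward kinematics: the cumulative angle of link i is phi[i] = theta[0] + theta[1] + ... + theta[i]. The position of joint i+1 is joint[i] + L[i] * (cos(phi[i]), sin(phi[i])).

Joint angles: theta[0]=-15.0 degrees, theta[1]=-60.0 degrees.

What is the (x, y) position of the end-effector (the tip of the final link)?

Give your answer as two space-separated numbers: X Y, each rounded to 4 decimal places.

Answer: 5.3256 -10.8410

Derivation:
joint[0] = (0.0000, 0.0000)  (base)
link 0: phi[0] = -15 = -15 deg
  cos(-15 deg) = 0.9659, sin(-15 deg) = -0.2588
  joint[1] = (0.0000, 0.0000) + 2.7 * (0.9659, -0.2588) = (0.0000 + 2.6080, 0.0000 + -0.6988) = (2.6080, -0.6988)
link 1: phi[1] = -15 + -60 = -75 deg
  cos(-75 deg) = 0.2588, sin(-75 deg) = -0.9659
  joint[2] = (2.6080, -0.6988) + 10.5 * (0.2588, -0.9659) = (2.6080 + 2.7176, -0.6988 + -10.1422) = (5.3256, -10.8410)
End effector: (5.3256, -10.8410)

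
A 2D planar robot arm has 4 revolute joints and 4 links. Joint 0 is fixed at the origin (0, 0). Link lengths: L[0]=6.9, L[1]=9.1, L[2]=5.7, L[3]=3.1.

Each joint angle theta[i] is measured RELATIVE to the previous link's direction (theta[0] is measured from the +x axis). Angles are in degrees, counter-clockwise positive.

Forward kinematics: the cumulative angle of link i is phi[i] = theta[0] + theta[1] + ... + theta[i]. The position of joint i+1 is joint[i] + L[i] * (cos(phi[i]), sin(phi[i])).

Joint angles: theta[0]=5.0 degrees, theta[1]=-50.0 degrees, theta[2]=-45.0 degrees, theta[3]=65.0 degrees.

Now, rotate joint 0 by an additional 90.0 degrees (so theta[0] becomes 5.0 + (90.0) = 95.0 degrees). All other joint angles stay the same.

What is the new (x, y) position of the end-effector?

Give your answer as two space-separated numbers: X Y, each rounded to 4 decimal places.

Answer: 12.8434 16.1180

Derivation:
joint[0] = (0.0000, 0.0000)  (base)
link 0: phi[0] = 95 = 95 deg
  cos(95 deg) = -0.0872, sin(95 deg) = 0.9962
  joint[1] = (0.0000, 0.0000) + 6.9 * (-0.0872, 0.9962) = (0.0000 + -0.6014, 0.0000 + 6.8737) = (-0.6014, 6.8737)
link 1: phi[1] = 95 + -50 = 45 deg
  cos(45 deg) = 0.7071, sin(45 deg) = 0.7071
  joint[2] = (-0.6014, 6.8737) + 9.1 * (0.7071, 0.7071) = (-0.6014 + 6.4347, 6.8737 + 6.4347) = (5.8333, 13.3084)
link 2: phi[2] = 95 + -50 + -45 = 0 deg
  cos(0 deg) = 1.0000, sin(0 deg) = 0.0000
  joint[3] = (5.8333, 13.3084) + 5.7 * (1.0000, 0.0000) = (5.8333 + 5.7000, 13.3084 + 0.0000) = (11.5333, 13.3084)
link 3: phi[3] = 95 + -50 + -45 + 65 = 65 deg
  cos(65 deg) = 0.4226, sin(65 deg) = 0.9063
  joint[4] = (11.5333, 13.3084) + 3.1 * (0.4226, 0.9063) = (11.5333 + 1.3101, 13.3084 + 2.8096) = (12.8434, 16.1180)
End effector: (12.8434, 16.1180)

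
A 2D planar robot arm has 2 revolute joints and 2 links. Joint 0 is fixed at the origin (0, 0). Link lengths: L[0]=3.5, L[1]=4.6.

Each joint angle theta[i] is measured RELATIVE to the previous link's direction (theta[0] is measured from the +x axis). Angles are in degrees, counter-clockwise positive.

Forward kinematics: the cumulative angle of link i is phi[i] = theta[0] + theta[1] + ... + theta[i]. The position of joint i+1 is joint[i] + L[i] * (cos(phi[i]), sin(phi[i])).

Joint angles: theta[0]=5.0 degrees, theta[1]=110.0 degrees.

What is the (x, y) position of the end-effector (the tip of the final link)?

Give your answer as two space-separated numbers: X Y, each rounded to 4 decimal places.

Answer: 1.5426 4.4741

Derivation:
joint[0] = (0.0000, 0.0000)  (base)
link 0: phi[0] = 5 = 5 deg
  cos(5 deg) = 0.9962, sin(5 deg) = 0.0872
  joint[1] = (0.0000, 0.0000) + 3.5 * (0.9962, 0.0872) = (0.0000 + 3.4867, 0.0000 + 0.3050) = (3.4867, 0.3050)
link 1: phi[1] = 5 + 110 = 115 deg
  cos(115 deg) = -0.4226, sin(115 deg) = 0.9063
  joint[2] = (3.4867, 0.3050) + 4.6 * (-0.4226, 0.9063) = (3.4867 + -1.9440, 0.3050 + 4.1690) = (1.5426, 4.4741)
End effector: (1.5426, 4.4741)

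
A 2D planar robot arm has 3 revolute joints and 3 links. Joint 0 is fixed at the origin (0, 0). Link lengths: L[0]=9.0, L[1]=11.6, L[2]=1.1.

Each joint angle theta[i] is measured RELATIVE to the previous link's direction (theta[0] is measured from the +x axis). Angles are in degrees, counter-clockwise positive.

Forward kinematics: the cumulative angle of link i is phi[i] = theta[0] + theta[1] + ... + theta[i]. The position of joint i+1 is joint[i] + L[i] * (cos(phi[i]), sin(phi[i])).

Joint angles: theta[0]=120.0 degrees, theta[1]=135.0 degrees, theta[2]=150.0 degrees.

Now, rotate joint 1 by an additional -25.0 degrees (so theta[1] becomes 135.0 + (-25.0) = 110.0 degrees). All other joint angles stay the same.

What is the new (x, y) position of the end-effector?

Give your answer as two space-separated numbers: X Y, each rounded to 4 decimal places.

joint[0] = (0.0000, 0.0000)  (base)
link 0: phi[0] = 120 = 120 deg
  cos(120 deg) = -0.5000, sin(120 deg) = 0.8660
  joint[1] = (0.0000, 0.0000) + 9 * (-0.5000, 0.8660) = (0.0000 + -4.5000, 0.0000 + 7.7942) = (-4.5000, 7.7942)
link 1: phi[1] = 120 + 110 = 230 deg
  cos(230 deg) = -0.6428, sin(230 deg) = -0.7660
  joint[2] = (-4.5000, 7.7942) + 11.6 * (-0.6428, -0.7660) = (-4.5000 + -7.4563, 7.7942 + -8.8861) = (-11.9563, -1.0919)
link 2: phi[2] = 120 + 110 + 150 = 380 deg
  cos(380 deg) = 0.9397, sin(380 deg) = 0.3420
  joint[3] = (-11.9563, -1.0919) + 1.1 * (0.9397, 0.3420) = (-11.9563 + 1.0337, -1.0919 + 0.3762) = (-10.9227, -0.7157)
End effector: (-10.9227, -0.7157)

Answer: -10.9227 -0.7157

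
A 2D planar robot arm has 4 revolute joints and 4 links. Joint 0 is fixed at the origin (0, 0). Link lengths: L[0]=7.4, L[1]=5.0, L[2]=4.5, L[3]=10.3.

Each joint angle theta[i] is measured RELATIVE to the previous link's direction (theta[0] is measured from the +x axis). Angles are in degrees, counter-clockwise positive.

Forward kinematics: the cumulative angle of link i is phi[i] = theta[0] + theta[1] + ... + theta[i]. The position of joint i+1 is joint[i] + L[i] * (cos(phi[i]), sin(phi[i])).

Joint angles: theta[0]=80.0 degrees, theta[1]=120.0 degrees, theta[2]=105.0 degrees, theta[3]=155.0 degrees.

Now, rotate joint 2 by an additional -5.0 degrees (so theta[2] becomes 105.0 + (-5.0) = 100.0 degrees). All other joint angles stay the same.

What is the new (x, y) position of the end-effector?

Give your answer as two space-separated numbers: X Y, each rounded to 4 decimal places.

joint[0] = (0.0000, 0.0000)  (base)
link 0: phi[0] = 80 = 80 deg
  cos(80 deg) = 0.1736, sin(80 deg) = 0.9848
  joint[1] = (0.0000, 0.0000) + 7.4 * (0.1736, 0.9848) = (0.0000 + 1.2850, 0.0000 + 7.2876) = (1.2850, 7.2876)
link 1: phi[1] = 80 + 120 = 200 deg
  cos(200 deg) = -0.9397, sin(200 deg) = -0.3420
  joint[2] = (1.2850, 7.2876) + 5 * (-0.9397, -0.3420) = (1.2850 + -4.6985, 7.2876 + -1.7101) = (-3.4135, 5.5775)
link 2: phi[2] = 80 + 120 + 100 = 300 deg
  cos(300 deg) = 0.5000, sin(300 deg) = -0.8660
  joint[3] = (-3.4135, 5.5775) + 4.5 * (0.5000, -0.8660) = (-3.4135 + 2.2500, 5.5775 + -3.8971) = (-1.1635, 1.6804)
link 3: phi[3] = 80 + 120 + 100 + 155 = 455 deg
  cos(455 deg) = -0.0872, sin(455 deg) = 0.9962
  joint[4] = (-1.1635, 1.6804) + 10.3 * (-0.0872, 0.9962) = (-1.1635 + -0.8977, 1.6804 + 10.2608) = (-2.0612, 11.9412)
End effector: (-2.0612, 11.9412)

Answer: -2.0612 11.9412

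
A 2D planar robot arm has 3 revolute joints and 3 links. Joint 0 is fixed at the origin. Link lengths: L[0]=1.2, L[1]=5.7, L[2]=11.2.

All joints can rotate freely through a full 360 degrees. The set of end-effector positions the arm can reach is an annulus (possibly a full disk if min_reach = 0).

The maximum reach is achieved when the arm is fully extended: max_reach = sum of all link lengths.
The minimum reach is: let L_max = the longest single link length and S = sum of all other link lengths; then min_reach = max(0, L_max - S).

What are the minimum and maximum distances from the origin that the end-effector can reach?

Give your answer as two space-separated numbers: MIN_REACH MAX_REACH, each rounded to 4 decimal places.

Answer: 4.3000 18.1000

Derivation:
Link lengths: [1.2, 5.7, 11.2]
max_reach = 1.2 + 5.7 + 11.2 = 18.1
L_max = max([1.2, 5.7, 11.2]) = 11.2
S (sum of others) = 18.1 - 11.2 = 6.9
min_reach = max(0, 11.2 - 6.9) = max(0, 4.3) = 4.3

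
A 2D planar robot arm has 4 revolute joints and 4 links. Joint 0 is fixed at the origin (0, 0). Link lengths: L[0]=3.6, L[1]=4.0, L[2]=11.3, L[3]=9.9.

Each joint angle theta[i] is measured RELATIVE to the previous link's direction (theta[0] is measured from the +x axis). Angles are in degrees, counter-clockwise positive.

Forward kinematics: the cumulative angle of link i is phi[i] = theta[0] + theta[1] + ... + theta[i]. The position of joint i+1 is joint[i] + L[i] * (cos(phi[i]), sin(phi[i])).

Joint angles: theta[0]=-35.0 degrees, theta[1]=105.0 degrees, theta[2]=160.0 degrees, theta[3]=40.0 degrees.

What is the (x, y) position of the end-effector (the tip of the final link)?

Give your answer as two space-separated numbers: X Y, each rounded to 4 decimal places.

Answer: -2.9465 -16.8624

Derivation:
joint[0] = (0.0000, 0.0000)  (base)
link 0: phi[0] = -35 = -35 deg
  cos(-35 deg) = 0.8192, sin(-35 deg) = -0.5736
  joint[1] = (0.0000, 0.0000) + 3.6 * (0.8192, -0.5736) = (0.0000 + 2.9489, 0.0000 + -2.0649) = (2.9489, -2.0649)
link 1: phi[1] = -35 + 105 = 70 deg
  cos(70 deg) = 0.3420, sin(70 deg) = 0.9397
  joint[2] = (2.9489, -2.0649) + 4 * (0.3420, 0.9397) = (2.9489 + 1.3681, -2.0649 + 3.7588) = (4.3170, 1.6939)
link 2: phi[2] = -35 + 105 + 160 = 230 deg
  cos(230 deg) = -0.6428, sin(230 deg) = -0.7660
  joint[3] = (4.3170, 1.6939) + 11.3 * (-0.6428, -0.7660) = (4.3170 + -7.2635, 1.6939 + -8.6563) = (-2.9465, -6.9624)
link 3: phi[3] = -35 + 105 + 160 + 40 = 270 deg
  cos(270 deg) = -0.0000, sin(270 deg) = -1.0000
  joint[4] = (-2.9465, -6.9624) + 9.9 * (-0.0000, -1.0000) = (-2.9465 + -0.0000, -6.9624 + -9.9000) = (-2.9465, -16.8624)
End effector: (-2.9465, -16.8624)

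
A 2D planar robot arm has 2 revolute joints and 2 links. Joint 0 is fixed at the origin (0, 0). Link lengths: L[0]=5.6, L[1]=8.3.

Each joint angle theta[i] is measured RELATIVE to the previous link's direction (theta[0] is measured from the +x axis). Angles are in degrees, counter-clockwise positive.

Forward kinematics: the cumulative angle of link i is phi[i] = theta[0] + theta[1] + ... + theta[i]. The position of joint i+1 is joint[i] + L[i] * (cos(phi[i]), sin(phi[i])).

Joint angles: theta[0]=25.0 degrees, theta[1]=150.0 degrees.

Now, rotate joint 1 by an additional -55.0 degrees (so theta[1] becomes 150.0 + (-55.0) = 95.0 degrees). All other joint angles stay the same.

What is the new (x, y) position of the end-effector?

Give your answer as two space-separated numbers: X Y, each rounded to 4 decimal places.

joint[0] = (0.0000, 0.0000)  (base)
link 0: phi[0] = 25 = 25 deg
  cos(25 deg) = 0.9063, sin(25 deg) = 0.4226
  joint[1] = (0.0000, 0.0000) + 5.6 * (0.9063, 0.4226) = (0.0000 + 5.0753, 0.0000 + 2.3667) = (5.0753, 2.3667)
link 1: phi[1] = 25 + 95 = 120 deg
  cos(120 deg) = -0.5000, sin(120 deg) = 0.8660
  joint[2] = (5.0753, 2.3667) + 8.3 * (-0.5000, 0.8660) = (5.0753 + -4.1500, 2.3667 + 7.1880) = (0.9253, 9.5547)
End effector: (0.9253, 9.5547)

Answer: 0.9253 9.5547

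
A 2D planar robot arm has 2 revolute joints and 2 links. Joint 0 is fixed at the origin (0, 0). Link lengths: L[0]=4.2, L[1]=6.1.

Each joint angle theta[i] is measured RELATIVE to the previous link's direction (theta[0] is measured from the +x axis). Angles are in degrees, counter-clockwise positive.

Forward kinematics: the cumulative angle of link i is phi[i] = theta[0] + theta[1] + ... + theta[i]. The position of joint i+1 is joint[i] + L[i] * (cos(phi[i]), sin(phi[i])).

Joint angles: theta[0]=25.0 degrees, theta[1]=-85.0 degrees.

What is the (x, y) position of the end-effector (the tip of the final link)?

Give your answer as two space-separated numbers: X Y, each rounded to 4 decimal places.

Answer: 6.8565 -3.5078

Derivation:
joint[0] = (0.0000, 0.0000)  (base)
link 0: phi[0] = 25 = 25 deg
  cos(25 deg) = 0.9063, sin(25 deg) = 0.4226
  joint[1] = (0.0000, 0.0000) + 4.2 * (0.9063, 0.4226) = (0.0000 + 3.8065, 0.0000 + 1.7750) = (3.8065, 1.7750)
link 1: phi[1] = 25 + -85 = -60 deg
  cos(-60 deg) = 0.5000, sin(-60 deg) = -0.8660
  joint[2] = (3.8065, 1.7750) + 6.1 * (0.5000, -0.8660) = (3.8065 + 3.0500, 1.7750 + -5.2828) = (6.8565, -3.5078)
End effector: (6.8565, -3.5078)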